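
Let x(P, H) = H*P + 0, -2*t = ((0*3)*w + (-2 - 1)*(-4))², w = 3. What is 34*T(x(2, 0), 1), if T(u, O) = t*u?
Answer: 0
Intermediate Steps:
t = -72 (t = -((0*3)*3 + (-2 - 1)*(-4))²/2 = -(0*3 - 3*(-4))²/2 = -(0 + 12)²/2 = -½*12² = -½*144 = -72)
x(P, H) = H*P
T(u, O) = -72*u
34*T(x(2, 0), 1) = 34*(-0*2) = 34*(-72*0) = 34*0 = 0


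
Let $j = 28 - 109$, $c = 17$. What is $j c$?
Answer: $-1377$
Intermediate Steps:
$j = -81$
$j c = \left(-81\right) 17 = -1377$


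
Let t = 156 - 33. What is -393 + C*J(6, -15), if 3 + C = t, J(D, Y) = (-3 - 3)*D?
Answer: -4713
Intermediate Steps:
t = 123
J(D, Y) = -6*D
C = 120 (C = -3 + 123 = 120)
-393 + C*J(6, -15) = -393 + 120*(-6*6) = -393 + 120*(-36) = -393 - 4320 = -4713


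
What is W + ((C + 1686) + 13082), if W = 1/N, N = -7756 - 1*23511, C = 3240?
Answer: 563056135/31267 ≈ 18008.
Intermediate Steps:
N = -31267 (N = -7756 - 23511 = -31267)
W = -1/31267 (W = 1/(-31267) = -1/31267 ≈ -3.1983e-5)
W + ((C + 1686) + 13082) = -1/31267 + ((3240 + 1686) + 13082) = -1/31267 + (4926 + 13082) = -1/31267 + 18008 = 563056135/31267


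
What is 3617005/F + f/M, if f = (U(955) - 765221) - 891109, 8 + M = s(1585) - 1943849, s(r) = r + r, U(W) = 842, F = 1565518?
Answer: 9611170845219/3038180430866 ≈ 3.1635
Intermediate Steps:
s(r) = 2*r
M = -1940687 (M = -8 + (2*1585 - 1943849) = -8 + (3170 - 1943849) = -8 - 1940679 = -1940687)
f = -1655488 (f = (842 - 765221) - 891109 = -764379 - 891109 = -1655488)
3617005/F + f/M = 3617005/1565518 - 1655488/(-1940687) = 3617005*(1/1565518) - 1655488*(-1/1940687) = 3617005/1565518 + 1655488/1940687 = 9611170845219/3038180430866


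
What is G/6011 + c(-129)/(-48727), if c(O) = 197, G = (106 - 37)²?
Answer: 230805080/292897997 ≈ 0.78800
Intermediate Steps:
G = 4761 (G = 69² = 4761)
G/6011 + c(-129)/(-48727) = 4761/6011 + 197/(-48727) = 4761*(1/6011) + 197*(-1/48727) = 4761/6011 - 197/48727 = 230805080/292897997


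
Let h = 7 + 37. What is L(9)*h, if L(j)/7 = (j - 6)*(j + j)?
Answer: 16632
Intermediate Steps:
L(j) = 14*j*(-6 + j) (L(j) = 7*((j - 6)*(j + j)) = 7*((-6 + j)*(2*j)) = 7*(2*j*(-6 + j)) = 14*j*(-6 + j))
h = 44
L(9)*h = (14*9*(-6 + 9))*44 = (14*9*3)*44 = 378*44 = 16632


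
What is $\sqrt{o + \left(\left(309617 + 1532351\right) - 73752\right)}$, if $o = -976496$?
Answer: $2 \sqrt{197930} \approx 889.79$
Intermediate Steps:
$\sqrt{o + \left(\left(309617 + 1532351\right) - 73752\right)} = \sqrt{-976496 + \left(\left(309617 + 1532351\right) - 73752\right)} = \sqrt{-976496 + \left(1841968 - 73752\right)} = \sqrt{-976496 + 1768216} = \sqrt{791720} = 2 \sqrt{197930}$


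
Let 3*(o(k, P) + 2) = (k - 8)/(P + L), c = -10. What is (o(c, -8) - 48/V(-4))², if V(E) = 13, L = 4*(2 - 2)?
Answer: 66049/2704 ≈ 24.426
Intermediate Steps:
L = 0 (L = 4*0 = 0)
o(k, P) = -2 + (-8 + k)/(3*P) (o(k, P) = -2 + ((k - 8)/(P + 0))/3 = -2 + ((-8 + k)/P)/3 = -2 + (-8 + k)/(3*P))
(o(c, -8) - 48/V(-4))² = ((⅓)*(-8 - 10 - 6*(-8))/(-8) - 48/13)² = ((⅓)*(-⅛)*(-8 - 10 + 48) - 48*1/13)² = ((⅓)*(-⅛)*30 - 48/13)² = (-5/4 - 48/13)² = (-257/52)² = 66049/2704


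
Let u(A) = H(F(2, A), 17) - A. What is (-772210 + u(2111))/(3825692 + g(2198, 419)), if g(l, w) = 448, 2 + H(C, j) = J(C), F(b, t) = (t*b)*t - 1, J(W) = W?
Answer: 4069159/1913070 ≈ 2.1270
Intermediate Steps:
F(b, t) = -1 + b*t² (F(b, t) = (b*t)*t - 1 = b*t² - 1 = -1 + b*t²)
H(C, j) = -2 + C
u(A) = -3 - A + 2*A² (u(A) = (-2 + (-1 + 2*A²)) - A = (-3 + 2*A²) - A = -3 - A + 2*A²)
(-772210 + u(2111))/(3825692 + g(2198, 419)) = (-772210 + (-3 - 1*2111 + 2*2111²))/(3825692 + 448) = (-772210 + (-3 - 2111 + 2*4456321))/3826140 = (-772210 + (-3 - 2111 + 8912642))*(1/3826140) = (-772210 + 8910528)*(1/3826140) = 8138318*(1/3826140) = 4069159/1913070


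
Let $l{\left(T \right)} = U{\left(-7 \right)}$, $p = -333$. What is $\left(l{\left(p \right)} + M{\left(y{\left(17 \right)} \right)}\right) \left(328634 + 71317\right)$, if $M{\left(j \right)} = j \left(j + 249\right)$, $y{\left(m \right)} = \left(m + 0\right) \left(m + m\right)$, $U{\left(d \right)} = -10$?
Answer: $191174978196$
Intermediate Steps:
$l{\left(T \right)} = -10$
$y{\left(m \right)} = 2 m^{2}$ ($y{\left(m \right)} = m 2 m = 2 m^{2}$)
$M{\left(j \right)} = j \left(249 + j\right)$
$\left(l{\left(p \right)} + M{\left(y{\left(17 \right)} \right)}\right) \left(328634 + 71317\right) = \left(-10 + 2 \cdot 17^{2} \left(249 + 2 \cdot 17^{2}\right)\right) \left(328634 + 71317\right) = \left(-10 + 2 \cdot 289 \left(249 + 2 \cdot 289\right)\right) 399951 = \left(-10 + 578 \left(249 + 578\right)\right) 399951 = \left(-10 + 578 \cdot 827\right) 399951 = \left(-10 + 478006\right) 399951 = 477996 \cdot 399951 = 191174978196$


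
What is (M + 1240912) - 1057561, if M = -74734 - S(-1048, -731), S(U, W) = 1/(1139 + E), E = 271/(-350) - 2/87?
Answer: 3764477607991/34658273 ≈ 1.0862e+5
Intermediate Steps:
E = -24277/30450 (E = 271*(-1/350) - 2*1/87 = -271/350 - 2/87 = -24277/30450 ≈ -0.79727)
S(U, W) = 30450/34658273 (S(U, W) = 1/(1139 - 24277/30450) = 1/(34658273/30450) = 30450/34658273)
M = -2590151404832/34658273 (M = -74734 - 1*30450/34658273 = -74734 - 30450/34658273 = -2590151404832/34658273 ≈ -74734.)
(M + 1240912) - 1057561 = (-2590151404832/34658273 + 1240912) - 1057561 = 40417715460144/34658273 - 1057561 = 3764477607991/34658273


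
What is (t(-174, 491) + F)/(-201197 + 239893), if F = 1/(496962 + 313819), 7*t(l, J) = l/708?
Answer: -23511823/25914908781776 ≈ -9.0727e-7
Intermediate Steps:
t(l, J) = l/4956 (t(l, J) = (l/708)/7 = l/4956)
F = 1/810781 ≈ 1.2334e-6
(t(-174, 491) + F)/(-201197 + 239893) = ((1/4956)*(-174) + 1/810781)/(-201197 + 239893) = (-29/826 + 1/810781)/38696 = -23511823/669705106*1/38696 = -23511823/25914908781776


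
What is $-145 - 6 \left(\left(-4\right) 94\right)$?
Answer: $2111$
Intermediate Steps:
$-145 - 6 \left(\left(-4\right) 94\right) = -145 - -2256 = -145 + 2256 = 2111$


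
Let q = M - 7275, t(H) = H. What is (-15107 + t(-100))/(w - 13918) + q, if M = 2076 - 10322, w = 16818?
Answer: -45026107/2900 ≈ -15526.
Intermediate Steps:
M = -8246
q = -15521 (q = -8246 - 7275 = -15521)
(-15107 + t(-100))/(w - 13918) + q = (-15107 - 100)/(16818 - 13918) - 15521 = -15207/2900 - 15521 = -45026107/2900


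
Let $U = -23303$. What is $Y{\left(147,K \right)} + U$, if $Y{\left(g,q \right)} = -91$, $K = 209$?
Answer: $-23394$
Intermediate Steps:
$Y{\left(147,K \right)} + U = -91 - 23303 = -23394$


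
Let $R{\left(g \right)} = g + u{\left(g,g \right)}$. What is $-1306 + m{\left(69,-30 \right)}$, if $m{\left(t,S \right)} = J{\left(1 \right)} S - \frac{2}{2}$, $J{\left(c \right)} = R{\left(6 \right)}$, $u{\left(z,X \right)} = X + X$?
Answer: $-1847$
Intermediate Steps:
$u{\left(z,X \right)} = 2 X$
$R{\left(g \right)} = 3 g$ ($R{\left(g \right)} = g + 2 g = 3 g$)
$J{\left(c \right)} = 18$ ($J{\left(c \right)} = 3 \cdot 6 = 18$)
$m{\left(t,S \right)} = -1 + 18 S$ ($m{\left(t,S \right)} = 18 S - \frac{2}{2} = 18 S - 1 = -1 + 18 S$)
$-1306 + m{\left(69,-30 \right)} = -1306 + \left(-1 + 18 \left(-30\right)\right) = -1306 - 541 = -1847$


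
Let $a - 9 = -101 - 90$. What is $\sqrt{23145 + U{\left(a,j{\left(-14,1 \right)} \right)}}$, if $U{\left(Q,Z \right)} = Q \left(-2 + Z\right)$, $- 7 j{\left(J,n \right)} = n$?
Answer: $3 \sqrt{2615} \approx 153.41$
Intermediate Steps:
$a = -182$ ($a = 9 - 191 = -182$)
$j{\left(J,n \right)} = - \frac{n}{7}$
$\sqrt{23145 + U{\left(a,j{\left(-14,1 \right)} \right)}} = \sqrt{23145 - 182 \left(-2 - \frac{1}{7}\right)} = \sqrt{23145 - -390} = \sqrt{23145 + 390} = \sqrt{23535} = 3 \sqrt{2615}$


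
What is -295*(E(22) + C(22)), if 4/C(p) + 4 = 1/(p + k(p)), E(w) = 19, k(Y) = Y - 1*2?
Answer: -886475/167 ≈ -5308.2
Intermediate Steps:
k(Y) = -2 + Y (k(Y) = Y - 2 = -2 + Y)
C(p) = 4/(-4 + 1/(-2 + 2*p)) (C(p) = 4/(-4 + 1/(p + (-2 + p))) = 4/(-4 + 1/(-2 + 2*p)))
-295*(E(22) + C(22)) = -295*(19 + 8*(1 - 1*22)/(-9 + 8*22)) = -295*(19 + 8*(1 - 22)/(-9 + 176)) = -295*(19 + 8*(-21)/167) = -295*(19 + 8*(1/167)*(-21)) = -295*(19 - 168/167) = -295*3005/167 = -886475/167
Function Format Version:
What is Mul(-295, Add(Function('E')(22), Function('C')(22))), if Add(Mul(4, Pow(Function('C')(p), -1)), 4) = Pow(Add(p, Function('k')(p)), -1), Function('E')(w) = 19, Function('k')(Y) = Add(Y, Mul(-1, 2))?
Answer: Rational(-886475, 167) ≈ -5308.2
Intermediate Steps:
Function('k')(Y) = Add(-2, Y) (Function('k')(Y) = Add(Y, -2) = Add(-2, Y))
Function('C')(p) = Mul(4, Pow(Add(-4, Pow(Add(-2, Mul(2, p)), -1)), -1)) (Function('C')(p) = Mul(4, Pow(Add(-4, Pow(Add(p, Add(-2, p)), -1)), -1)) = Mul(4, Pow(Add(-4, Pow(Add(-2, Mul(2, p)), -1)), -1)))
Mul(-295, Add(Function('E')(22), Function('C')(22))) = Mul(-295, Add(19, Mul(8, Pow(Add(-9, Mul(8, 22)), -1), Add(1, Mul(-1, 22))))) = Mul(-295, Add(19, Mul(8, Pow(Add(-9, 176), -1), Add(1, -22)))) = Mul(-295, Add(19, Mul(8, Pow(167, -1), -21))) = Mul(-295, Add(19, Mul(8, Rational(1, 167), -21))) = Mul(-295, Add(19, Rational(-168, 167))) = Mul(-295, Rational(3005, 167)) = Rational(-886475, 167)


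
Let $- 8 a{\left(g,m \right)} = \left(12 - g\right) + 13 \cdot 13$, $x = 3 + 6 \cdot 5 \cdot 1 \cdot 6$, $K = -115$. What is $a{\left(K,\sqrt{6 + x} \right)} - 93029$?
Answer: $-93066$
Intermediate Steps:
$x = 183$ ($x = 3 + 6 \cdot 5 \cdot 6 = 3 + 6 \cdot 30 = 3 + 180 = 183$)
$a{\left(g,m \right)} = - \frac{181}{8} + \frac{g}{8}$ ($a{\left(g,m \right)} = - \frac{\left(12 - g\right) + 13 \cdot 13}{8} = - \frac{\left(12 - g\right) + 169}{8} = - \frac{181 - g}{8} = - \frac{181}{8} + \frac{g}{8}$)
$a{\left(K,\sqrt{6 + x} \right)} - 93029 = \left(- \frac{181}{8} + \frac{1}{8} \left(-115\right)\right) - 93029 = \left(- \frac{181}{8} - \frac{115}{8}\right) - 93029 = -37 - 93029 = -93066$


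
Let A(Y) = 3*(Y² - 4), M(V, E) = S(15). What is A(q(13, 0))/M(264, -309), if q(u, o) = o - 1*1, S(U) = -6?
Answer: 3/2 ≈ 1.5000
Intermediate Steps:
q(u, o) = -1 + o (q(u, o) = o - 1 = -1 + o)
M(V, E) = -6
A(Y) = -12 + 3*Y² (A(Y) = 3*(-4 + Y²) = -12 + 3*Y²)
A(q(13, 0))/M(264, -309) = (-12 + 3*(-1 + 0)²)/(-6) = (-12 + 3*(-1)²)*(-⅙) = (-12 + 3*1)*(-⅙) = (-12 + 3)*(-⅙) = -9*(-⅙) = 3/2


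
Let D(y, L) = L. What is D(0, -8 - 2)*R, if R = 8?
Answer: -80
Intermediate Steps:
D(0, -8 - 2)*R = (-8 - 2)*8 = -10*8 = -80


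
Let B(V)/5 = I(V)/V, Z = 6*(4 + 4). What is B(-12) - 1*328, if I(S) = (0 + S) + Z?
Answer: -343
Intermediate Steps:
Z = 48 (Z = 6*8 = 48)
I(S) = 48 + S (I(S) = (0 + S) + 48 = S + 48 = 48 + S)
B(V) = 5*(48 + V)/V (B(V) = 5*((48 + V)/V) = 5*(48 + V)/V)
B(-12) - 1*328 = (5 + 240/(-12)) - 1*328 = (5 + 240*(-1/12)) - 328 = (5 - 20) - 328 = -15 - 328 = -343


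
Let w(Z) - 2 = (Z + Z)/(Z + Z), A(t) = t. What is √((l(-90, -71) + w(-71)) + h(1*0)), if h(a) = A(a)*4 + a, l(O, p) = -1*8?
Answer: I*√5 ≈ 2.2361*I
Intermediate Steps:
l(O, p) = -8
h(a) = 5*a (h(a) = a*4 + a = 4*a + a = 5*a)
w(Z) = 3 (w(Z) = 2 + (Z + Z)/(Z + Z) = 2 + (2*Z)/((2*Z)) = 2 + (2*Z)*(1/(2*Z)) = 2 + 1 = 3)
√((l(-90, -71) + w(-71)) + h(1*0)) = √((-8 + 3) + 5*(1*0)) = √(-5 + 5*0) = √(-5 + 0) = √(-5) = I*√5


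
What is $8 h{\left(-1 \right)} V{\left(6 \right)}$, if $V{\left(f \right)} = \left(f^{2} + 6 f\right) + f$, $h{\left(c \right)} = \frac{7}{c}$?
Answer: $-4368$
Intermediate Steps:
$V{\left(f \right)} = f^{2} + 7 f$
$8 h{\left(-1 \right)} V{\left(6 \right)} = 8 \frac{7}{-1} \cdot 6 \left(7 + 6\right) = 8 \cdot 7 \left(-1\right) 6 \cdot 13 = 8 \left(-7\right) 78 = \left(-56\right) 78 = -4368$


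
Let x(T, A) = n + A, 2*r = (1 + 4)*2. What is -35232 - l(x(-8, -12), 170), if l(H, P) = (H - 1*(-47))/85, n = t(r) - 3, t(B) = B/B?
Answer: -2994753/85 ≈ -35232.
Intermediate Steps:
r = 5 (r = ((1 + 4)*2)/2 = (5*2)/2 = (1/2)*10 = 5)
t(B) = 1
n = -2 (n = 1 - 3 = -2)
x(T, A) = -2 + A
l(H, P) = 47/85 + H/85 (l(H, P) = (H + 47)*(1/85) = (47 + H)*(1/85) = 47/85 + H/85)
-35232 - l(x(-8, -12), 170) = -35232 - (47/85 + (-2 - 12)/85) = -35232 - (47/85 + (1/85)*(-14)) = -35232 - (47/85 - 14/85) = -35232 - 1*33/85 = -35232 - 33/85 = -2994753/85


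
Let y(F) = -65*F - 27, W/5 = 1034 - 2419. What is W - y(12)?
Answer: -6118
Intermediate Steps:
W = -6925 (W = 5*(1034 - 2419) = 5*(-1385) = -6925)
y(F) = -27 - 65*F
W - y(12) = -6925 - (-27 - 65*12) = -6925 - (-27 - 780) = -6925 - 1*(-807) = -6925 + 807 = -6118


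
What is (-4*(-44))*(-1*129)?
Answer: -22704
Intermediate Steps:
(-4*(-44))*(-1*129) = 176*(-129) = -22704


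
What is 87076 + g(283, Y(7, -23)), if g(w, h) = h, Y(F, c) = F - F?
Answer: 87076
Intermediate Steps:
Y(F, c) = 0
87076 + g(283, Y(7, -23)) = 87076 + 0 = 87076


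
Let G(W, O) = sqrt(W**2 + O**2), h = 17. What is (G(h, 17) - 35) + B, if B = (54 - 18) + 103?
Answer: 104 + 17*sqrt(2) ≈ 128.04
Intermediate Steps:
B = 139 (B = 36 + 103 = 139)
G(W, O) = sqrt(O**2 + W**2)
(G(h, 17) - 35) + B = (sqrt(17**2 + 17**2) - 35) + 139 = (sqrt(289 + 289) - 35) + 139 = (sqrt(578) - 35) + 139 = (17*sqrt(2) - 35) + 139 = (-35 + 17*sqrt(2)) + 139 = 104 + 17*sqrt(2)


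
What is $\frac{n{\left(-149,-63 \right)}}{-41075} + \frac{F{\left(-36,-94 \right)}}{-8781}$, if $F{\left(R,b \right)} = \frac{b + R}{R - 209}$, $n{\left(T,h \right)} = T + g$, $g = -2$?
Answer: $\frac{63902669}{17673299175} \approx 0.0036158$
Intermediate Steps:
$n{\left(T,h \right)} = -2 + T$ ($n{\left(T,h \right)} = T - 2 = -2 + T$)
$F{\left(R,b \right)} = \frac{R + b}{-209 + R}$
$\frac{n{\left(-149,-63 \right)}}{-41075} + \frac{F{\left(-36,-94 \right)}}{-8781} = \frac{-2 - 149}{-41075} + \frac{\frac{1}{-209 - 36} \left(-36 - 94\right)}{-8781} = \left(-151\right) \left(- \frac{1}{41075}\right) + \frac{1}{-245} \left(-130\right) \left(- \frac{1}{8781}\right) = \frac{151}{41075} + \left(- \frac{1}{245}\right) \left(-130\right) \left(- \frac{1}{8781}\right) = \frac{151}{41075} + \frac{26}{49} \left(- \frac{1}{8781}\right) = \frac{151}{41075} - \frac{26}{430269} = \frac{63902669}{17673299175}$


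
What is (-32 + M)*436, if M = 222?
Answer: 82840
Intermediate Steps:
(-32 + M)*436 = (-32 + 222)*436 = 190*436 = 82840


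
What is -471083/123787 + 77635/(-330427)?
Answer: -165268746186/40902567049 ≈ -4.0406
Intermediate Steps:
-471083/123787 + 77635/(-330427) = -471083*1/123787 + 77635*(-1/330427) = -471083/123787 - 77635/330427 = -165268746186/40902567049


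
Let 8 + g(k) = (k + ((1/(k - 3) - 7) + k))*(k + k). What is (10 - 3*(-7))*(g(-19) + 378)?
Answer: 709869/11 ≈ 64534.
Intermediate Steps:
g(k) = -8 + 2*k*(-7 + 1/(-3 + k) + 2*k) (g(k) = -8 + (k + ((1/(k - 3) - 7) + k))*(k + k) = -8 + (k + ((1/(-3 + k) - 7) + k))*(2*k) = -8 + (k + ((-7 + 1/(-3 + k)) + k))*(2*k) = -8 + (k + (-7 + k + 1/(-3 + k)))*(2*k) = -8 + (-7 + 1/(-3 + k) + 2*k)*(2*k) = -8 + 2*k*(-7 + 1/(-3 + k) + 2*k))
(10 - 3*(-7))*(g(-19) + 378) = (10 - 3*(-7))*(2*(12 - 13*(-19)² + 2*(-19)³ + 18*(-19))/(-3 - 19) + 378) = (10 + 21)*(2*(12 - 13*361 + 2*(-6859) - 342)/(-22) + 378) = 31*(2*(-1/22)*(12 - 4693 - 13718 - 342) + 378) = 31*(2*(-1/22)*(-18741) + 378) = 31*(18741/11 + 378) = 31*(22899/11) = 709869/11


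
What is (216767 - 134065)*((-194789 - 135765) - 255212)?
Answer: -48444019732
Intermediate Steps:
(216767 - 134065)*((-194789 - 135765) - 255212) = 82702*(-330554 - 255212) = 82702*(-585766) = -48444019732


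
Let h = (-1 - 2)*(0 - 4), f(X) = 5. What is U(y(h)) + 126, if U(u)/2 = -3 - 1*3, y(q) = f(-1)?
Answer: 114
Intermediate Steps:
h = 12 (h = -3*(-4) = 12)
y(q) = 5
U(u) = -12 (U(u) = 2*(-3 - 1*3) = 2*(-3 - 3) = 2*(-6) = -12)
U(y(h)) + 126 = -12 + 126 = 114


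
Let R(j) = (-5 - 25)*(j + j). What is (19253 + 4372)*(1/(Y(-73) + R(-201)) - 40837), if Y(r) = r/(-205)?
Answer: -2385281492905500/2472373 ≈ -9.6477e+8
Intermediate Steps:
Y(r) = -r/205 (Y(r) = r*(-1/205) = -r/205)
R(j) = -60*j
(19253 + 4372)*(1/(Y(-73) + R(-201)) - 40837) = (19253 + 4372)*(1/(-1/205*(-73) - 60*(-201)) - 40837) = 23625*(1/(73/205 + 12060) - 40837) = 23625*(1/(2472373/205) - 40837) = 23625*(205/2472373 - 40837) = 23625*(-100964295996/2472373) = -2385281492905500/2472373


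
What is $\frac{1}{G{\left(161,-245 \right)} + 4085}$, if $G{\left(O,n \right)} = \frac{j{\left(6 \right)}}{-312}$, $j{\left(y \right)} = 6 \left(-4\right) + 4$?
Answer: $\frac{78}{318635} \approx 0.00024479$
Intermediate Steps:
$j{\left(y \right)} = -20$ ($j{\left(y \right)} = -24 + 4 = -20$)
$G{\left(O,n \right)} = \frac{5}{78}$ ($G{\left(O,n \right)} = - \frac{20}{-312} = \left(-20\right) \left(- \frac{1}{312}\right) = \frac{5}{78}$)
$\frac{1}{G{\left(161,-245 \right)} + 4085} = \frac{1}{\frac{5}{78} + 4085} = \frac{1}{\frac{318635}{78}} = \frac{78}{318635}$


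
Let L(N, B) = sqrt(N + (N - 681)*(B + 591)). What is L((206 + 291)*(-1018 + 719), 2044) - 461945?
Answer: -461945 + I*sqrt(393511943) ≈ -4.6195e+5 + 19837.0*I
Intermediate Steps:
L(N, B) = sqrt(N + (-681 + N)*(591 + B))
L((206 + 291)*(-1018 + 719), 2044) - 461945 = sqrt(-402471 - 681*2044 + 592*((206 + 291)*(-1018 + 719)) + 2044*((206 + 291)*(-1018 + 719))) - 461945 = sqrt(-402471 - 1391964 + 592*(497*(-299)) + 2044*(497*(-299))) - 461945 = sqrt(-402471 - 1391964 + 592*(-148603) + 2044*(-148603)) - 461945 = sqrt(-402471 - 1391964 - 87972976 - 303744532) - 461945 = sqrt(-393511943) - 461945 = I*sqrt(393511943) - 461945 = -461945 + I*sqrt(393511943)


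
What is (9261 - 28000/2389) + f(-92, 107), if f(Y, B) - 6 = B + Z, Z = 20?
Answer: 22414266/2389 ≈ 9382.3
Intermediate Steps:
f(Y, B) = 26 + B (f(Y, B) = 6 + (B + 20) = 6 + (20 + B) = 26 + B)
(9261 - 28000/2389) + f(-92, 107) = (9261 - 28000/2389) + (26 + 107) = (9261 - 28000*1/2389) + 133 = (9261 - 28000/2389) + 133 = 22096529/2389 + 133 = 22414266/2389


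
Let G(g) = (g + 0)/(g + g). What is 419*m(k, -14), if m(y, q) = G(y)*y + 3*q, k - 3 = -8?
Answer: -37291/2 ≈ -18646.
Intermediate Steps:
k = -5 (k = 3 - 8 = -5)
G(g) = 1/2 (G(g) = g/((2*g)) = g*(1/(2*g)) = 1/2)
m(y, q) = y/2 + 3*q
419*m(k, -14) = 419*((1/2)*(-5) + 3*(-14)) = 419*(-5/2 - 42) = 419*(-89/2) = -37291/2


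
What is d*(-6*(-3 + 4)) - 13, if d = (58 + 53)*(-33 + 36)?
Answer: -2011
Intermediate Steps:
d = 333 (d = 111*3 = 333)
d*(-6*(-3 + 4)) - 13 = 333*(-6*(-3 + 4)) - 13 = 333*(-6*1) - 13 = 333*(-6) - 13 = -1998 - 13 = -2011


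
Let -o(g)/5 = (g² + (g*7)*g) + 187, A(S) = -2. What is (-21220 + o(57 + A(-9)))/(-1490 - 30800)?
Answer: 28631/6458 ≈ 4.4334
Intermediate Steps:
o(g) = -935 - 40*g² (o(g) = -5*((g² + (g*7)*g) + 187) = -5*((g² + (7*g)*g) + 187) = -5*((g² + 7*g²) + 187) = -5*(8*g² + 187) = -5*(187 + 8*g²) = -935 - 40*g²)
(-21220 + o(57 + A(-9)))/(-1490 - 30800) = (-21220 + (-935 - 40*(57 - 2)²))/(-1490 - 30800) = (-21220 + (-935 - 40*55²))/(-32290) = (-21220 + (-935 - 40*3025))*(-1/32290) = (-21220 + (-935 - 121000))*(-1/32290) = (-21220 - 121935)*(-1/32290) = -143155*(-1/32290) = 28631/6458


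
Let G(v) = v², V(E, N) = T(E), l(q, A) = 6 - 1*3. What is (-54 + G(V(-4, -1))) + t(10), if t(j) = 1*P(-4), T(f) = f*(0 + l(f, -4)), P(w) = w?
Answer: 86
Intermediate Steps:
l(q, A) = 3 (l(q, A) = 6 - 3 = 3)
T(f) = 3*f (T(f) = f*(0 + 3) = f*3 = 3*f)
V(E, N) = 3*E
t(j) = -4 (t(j) = 1*(-4) = -4)
(-54 + G(V(-4, -1))) + t(10) = (-54 + (3*(-4))²) - 4 = (-54 + (-12)²) - 4 = (-54 + 144) - 4 = 90 - 4 = 86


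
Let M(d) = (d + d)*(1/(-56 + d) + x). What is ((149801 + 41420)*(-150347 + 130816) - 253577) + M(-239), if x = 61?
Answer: -1101830924892/295 ≈ -3.7350e+9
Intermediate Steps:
M(d) = 2*d*(61 + 1/(-56 + d)) (M(d) = (d + d)*(1/(-56 + d) + 61) = (2*d)*(61 + 1/(-56 + d)) = 2*d*(61 + 1/(-56 + d)))
((149801 + 41420)*(-150347 + 130816) - 253577) + M(-239) = ((149801 + 41420)*(-150347 + 130816) - 253577) + 2*(-239)*(-3415 + 61*(-239))/(-56 - 239) = (191221*(-19531) - 253577) + 2*(-239)*(-3415 - 14579)/(-295) = (-3734737351 - 253577) + 2*(-239)*(-1/295)*(-17994) = -3734990928 - 8601132/295 = -1101830924892/295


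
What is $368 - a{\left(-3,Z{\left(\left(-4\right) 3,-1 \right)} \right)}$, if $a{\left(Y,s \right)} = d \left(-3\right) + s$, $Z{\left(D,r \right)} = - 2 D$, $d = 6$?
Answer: $362$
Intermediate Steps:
$a{\left(Y,s \right)} = -18 + s$ ($a{\left(Y,s \right)} = 6 \left(-3\right) + s = -18 + s$)
$368 - a{\left(-3,Z{\left(\left(-4\right) 3,-1 \right)} \right)} = 368 - \left(-18 - 2 \left(\left(-4\right) 3\right)\right) = 368 - \left(-18 - -24\right) = 368 - \left(-18 + 24\right) = 368 - 6 = 362$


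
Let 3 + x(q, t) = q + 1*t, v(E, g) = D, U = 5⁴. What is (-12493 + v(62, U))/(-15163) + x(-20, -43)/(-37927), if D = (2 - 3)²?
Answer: 474784842/575087101 ≈ 0.82559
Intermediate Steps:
U = 625
D = 1 (D = (-1)² = 1)
v(E, g) = 1
x(q, t) = -3 + q + t (x(q, t) = -3 + (q + 1*t) = -3 + (q + t) = -3 + q + t)
(-12493 + v(62, U))/(-15163) + x(-20, -43)/(-37927) = (-12493 + 1)/(-15163) + (-3 - 20 - 43)/(-37927) = -12492*(-1/15163) - 66*(-1/37927) = 12492/15163 + 66/37927 = 474784842/575087101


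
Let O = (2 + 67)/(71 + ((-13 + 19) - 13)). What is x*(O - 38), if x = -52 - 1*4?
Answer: 16541/8 ≈ 2067.6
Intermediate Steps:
O = 69/64 (O = 69/(71 + (6 - 13)) = 69/(71 - 7) = 69/64 ≈ 1.0781)
x = -56 (x = -52 - 4 = -56)
x*(O - 38) = -56*(69/64 - 38) = -56*(-2363/64) = 16541/8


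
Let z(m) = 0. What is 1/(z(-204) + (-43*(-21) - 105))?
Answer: 1/798 ≈ 0.0012531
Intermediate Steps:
1/(z(-204) + (-43*(-21) - 105)) = 1/(0 + (-43*(-21) - 105)) = 1/(0 + (903 - 105)) = 1/(0 + 798) = 1/798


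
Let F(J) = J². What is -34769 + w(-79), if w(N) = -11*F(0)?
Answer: -34769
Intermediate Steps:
w(N) = 0 (w(N) = -11*0² = -11*0 = 0)
-34769 + w(-79) = -34769 + 0 = -34769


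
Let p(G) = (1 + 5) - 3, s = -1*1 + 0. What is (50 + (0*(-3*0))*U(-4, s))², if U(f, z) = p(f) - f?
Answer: 2500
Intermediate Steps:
s = -1 (s = -1 + 0 = -1)
p(G) = 3 (p(G) = 6 - 3 = 3)
U(f, z) = 3 - f
(50 + (0*(-3*0))*U(-4, s))² = (50 + (0*(-3*0))*(3 - 1*(-4)))² = (50 + (0*0)*(3 + 4))² = (50 + 0*7)² = (50 + 0)² = 50² = 2500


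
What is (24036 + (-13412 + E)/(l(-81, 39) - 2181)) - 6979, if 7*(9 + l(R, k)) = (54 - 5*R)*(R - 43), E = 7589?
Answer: 410780261/24082 ≈ 17058.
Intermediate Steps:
l(R, k) = -9 + (-43 + R)*(54 - 5*R)/7 (l(R, k) = -9 + ((54 - 5*R)*(R - 43))/7 = -9 + ((54 - 5*R)*(-43 + R))/7 = -9 + ((-43 + R)*(54 - 5*R))/7 = -9 + (-43 + R)*(54 - 5*R)/7)
(24036 + (-13412 + E)/(l(-81, 39) - 2181)) - 6979 = (24036 + (-13412 + 7589)/((-2385/7 - 5/7*(-81)² + (269/7)*(-81)) - 2181)) - 6979 = (24036 - 5823/((-2385/7 - 5/7*6561 - 21789/7) - 2181)) - 6979 = (24036 - 5823/((-2385/7 - 32805/7 - 21789/7) - 2181)) - 6979 = (24036 - 5823/(-56979/7 - 2181)) - 6979 = (24036 - 5823/(-72246/7)) - 6979 = (24036 - 5823*(-7/72246)) - 6979 = (24036 + 13587/24082) - 6979 = 578848539/24082 - 6979 = 410780261/24082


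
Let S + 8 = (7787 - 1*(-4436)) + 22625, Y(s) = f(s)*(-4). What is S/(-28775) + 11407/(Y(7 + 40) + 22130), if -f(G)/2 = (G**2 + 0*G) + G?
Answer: -214313019/231224390 ≈ -0.92686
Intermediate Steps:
f(G) = -2*G - 2*G**2 (f(G) = -2*((G**2 + 0*G) + G) = -2*((G**2 + 0) + G) = -2*(G**2 + G) = -2*(G + G**2) = -2*G - 2*G**2)
Y(s) = 8*s*(1 + s) (Y(s) = -2*s*(1 + s)*(-4) = 8*s*(1 + s))
S = 34840 (S = -8 + ((7787 - 1*(-4436)) + 22625) = -8 + ((7787 + 4436) + 22625) = -8 + (12223 + 22625) = -8 + 34848 = 34840)
S/(-28775) + 11407/(Y(7 + 40) + 22130) = 34840/(-28775) + 11407/(8*(7 + 40)*(1 + (7 + 40)) + 22130) = 34840*(-1/28775) + 11407/(8*47*(1 + 47) + 22130) = -6968/5755 + 11407/(8*47*48 + 22130) = -6968/5755 + 11407/(18048 + 22130) = -6968/5755 + 11407/40178 = -214313019/231224390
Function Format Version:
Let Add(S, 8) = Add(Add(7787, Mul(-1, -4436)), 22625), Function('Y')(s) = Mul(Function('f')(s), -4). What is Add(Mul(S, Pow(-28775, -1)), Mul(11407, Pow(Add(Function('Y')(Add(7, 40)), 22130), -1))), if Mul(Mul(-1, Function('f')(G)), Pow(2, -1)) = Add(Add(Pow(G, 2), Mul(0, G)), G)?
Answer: Rational(-214313019, 231224390) ≈ -0.92686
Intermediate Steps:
Function('f')(G) = Add(Mul(-2, G), Mul(-2, Pow(G, 2))) (Function('f')(G) = Mul(-2, Add(Add(Pow(G, 2), Mul(0, G)), G)) = Mul(-2, Add(Add(Pow(G, 2), 0), G)) = Mul(-2, Add(Pow(G, 2), G)) = Mul(-2, Add(G, Pow(G, 2))) = Add(Mul(-2, G), Mul(-2, Pow(G, 2))))
Function('Y')(s) = Mul(8, s, Add(1, s)) (Function('Y')(s) = Mul(Mul(-2, s, Add(1, s)), -4) = Mul(8, s, Add(1, s)))
S = 34840 (S = Add(-8, Add(Add(7787, Mul(-1, -4436)), 22625)) = Add(-8, Add(Add(7787, 4436), 22625)) = Add(-8, Add(12223, 22625)) = Add(-8, 34848) = 34840)
Add(Mul(S, Pow(-28775, -1)), Mul(11407, Pow(Add(Function('Y')(Add(7, 40)), 22130), -1))) = Add(Mul(34840, Pow(-28775, -1)), Mul(11407, Pow(Add(Mul(8, Add(7, 40), Add(1, Add(7, 40))), 22130), -1))) = Add(Mul(34840, Rational(-1, 28775)), Mul(11407, Pow(Add(Mul(8, 47, Add(1, 47)), 22130), -1))) = Add(Rational(-6968, 5755), Mul(11407, Pow(Add(Mul(8, 47, 48), 22130), -1))) = Add(Rational(-6968, 5755), Mul(11407, Pow(Add(18048, 22130), -1))) = Add(Rational(-6968, 5755), Mul(11407, Pow(40178, -1))) = Add(Rational(-6968, 5755), Mul(11407, Rational(1, 40178))) = Add(Rational(-6968, 5755), Rational(11407, 40178)) = Rational(-214313019, 231224390)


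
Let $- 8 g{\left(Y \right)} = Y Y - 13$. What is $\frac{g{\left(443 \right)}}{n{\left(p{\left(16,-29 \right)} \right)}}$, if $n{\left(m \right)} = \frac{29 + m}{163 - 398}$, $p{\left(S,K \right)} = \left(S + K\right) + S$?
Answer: $\frac{11528865}{64} \approx 1.8014 \cdot 10^{5}$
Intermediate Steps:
$g{\left(Y \right)} = \frac{13}{8} - \frac{Y^{2}}{8}$ ($g{\left(Y \right)} = - \frac{Y Y - 13}{8} = - \frac{Y^{2} - 13}{8} = - \frac{-13 + Y^{2}}{8} = \frac{13}{8} - \frac{Y^{2}}{8}$)
$p{\left(S,K \right)} = K + 2 S$ ($p{\left(S,K \right)} = \left(K + S\right) + S = K + 2 S$)
$n{\left(m \right)} = - \frac{29}{235} - \frac{m}{235}$ ($n{\left(m \right)} = \frac{29 + m}{-235} = \left(29 + m\right) \left(- \frac{1}{235}\right) = - \frac{29}{235} - \frac{m}{235}$)
$\frac{g{\left(443 \right)}}{n{\left(p{\left(16,-29 \right)} \right)}} = \frac{\frac{13}{8} - \frac{443^{2}}{8}}{- \frac{29}{235} - \frac{-29 + 2 \cdot 16}{235}} = \frac{\frac{13}{8} - \frac{196249}{8}}{- \frac{29}{235} - \frac{-29 + 32}{235}} = \frac{\frac{13}{8} - \frac{196249}{8}}{- \frac{29}{235} - \frac{3}{235}} = - \frac{49059}{2 \left(- \frac{29}{235} - \frac{3}{235}\right)} = - \frac{49059}{2 \left(- \frac{32}{235}\right)} = \left(- \frac{49059}{2}\right) \left(- \frac{235}{32}\right) = \frac{11528865}{64}$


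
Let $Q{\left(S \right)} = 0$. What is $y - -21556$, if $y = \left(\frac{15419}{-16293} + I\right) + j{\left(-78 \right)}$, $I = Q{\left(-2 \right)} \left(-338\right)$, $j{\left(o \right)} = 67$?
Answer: $\frac{352288120}{16293} \approx 21622.0$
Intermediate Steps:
$I = 0$ ($I = 0 \left(-338\right) = 0$)
$y = \frac{1076212}{16293}$ ($y = \left(\frac{15419}{-16293} + 0\right) + 67 = \left(15419 \left(- \frac{1}{16293}\right) + 0\right) + 67 = \left(- \frac{15419}{16293} + 0\right) + 67 = - \frac{15419}{16293} + 67 = \frac{1076212}{16293} \approx 66.054$)
$y - -21556 = \frac{1076212}{16293} - -21556 = \frac{1076212}{16293} + 21556 = \frac{352288120}{16293}$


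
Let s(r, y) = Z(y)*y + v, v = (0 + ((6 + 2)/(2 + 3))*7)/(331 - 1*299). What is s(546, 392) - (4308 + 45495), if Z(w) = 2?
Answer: -980373/20 ≈ -49019.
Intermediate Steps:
v = 7/20 (v = (0 + (8/5)*7)/(331 - 299) = (0 + (8*(1/5))*7)/32 = (0 + (8/5)*7)*(1/32) = (0 + 56/5)*(1/32) = (56/5)*(1/32) = 7/20 ≈ 0.35000)
s(r, y) = 7/20 + 2*y (s(r, y) = 2*y + 7/20 = 7/20 + 2*y)
s(546, 392) - (4308 + 45495) = (7/20 + 2*392) - (4308 + 45495) = (7/20 + 784) - 1*49803 = 15687/20 - 49803 = -980373/20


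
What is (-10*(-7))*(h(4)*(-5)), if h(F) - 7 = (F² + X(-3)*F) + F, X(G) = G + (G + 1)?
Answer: -2450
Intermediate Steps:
X(G) = 1 + 2*G (X(G) = G + (1 + G) = 1 + 2*G)
h(F) = 7 + F² - 4*F (h(F) = 7 + ((F² + (1 + 2*(-3))*F) + F) = 7 + ((F² + (1 - 6)*F) + F) = 7 + ((F² - 5*F) + F) = 7 + (F² - 4*F) = 7 + F² - 4*F)
(-10*(-7))*(h(4)*(-5)) = (-10*(-7))*((7 + 4² - 4*4)*(-5)) = 70*((7 + 16 - 16)*(-5)) = 70*(7*(-5)) = 70*(-35) = -2450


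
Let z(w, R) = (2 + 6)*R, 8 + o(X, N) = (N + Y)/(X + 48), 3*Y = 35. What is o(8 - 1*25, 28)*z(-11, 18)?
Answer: -30000/31 ≈ -967.74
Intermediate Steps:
Y = 35/3 (Y = (1/3)*35 = 35/3 ≈ 11.667)
o(X, N) = -8 + (35/3 + N)/(48 + X) (o(X, N) = -8 + (N + 35/3)/(X + 48) = -8 + (35/3 + N)/(48 + X))
z(w, R) = 8*R
o(8 - 1*25, 28)*z(-11, 18) = ((-1117/3 + 28 - 8*(8 - 1*25))/(48 + (8 - 1*25)))*(8*18) = ((-1117/3 + 28 - 8*(8 - 25))/(48 + (8 - 25)))*144 = ((-1117/3 + 28 - 8*(-17))/(48 - 17))*144 = ((-1117/3 + 28 + 136)/31)*144 = ((1/31)*(-625/3))*144 = -625/93*144 = -30000/31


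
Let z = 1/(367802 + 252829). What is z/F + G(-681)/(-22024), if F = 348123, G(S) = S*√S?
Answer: 1/216055925613 + 681*I*√681/22024 ≈ 4.6284e-12 + 0.80691*I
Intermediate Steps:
G(S) = S^(3/2)
z = 1/620631 ≈ 1.6113e-6
z/F + G(-681)/(-22024) = (1/620631)/348123 + (-681)^(3/2)/(-22024) = (1/620631)*(1/348123) - 681*I*√681*(-1/22024) = 1/216055925613 + 681*I*√681/22024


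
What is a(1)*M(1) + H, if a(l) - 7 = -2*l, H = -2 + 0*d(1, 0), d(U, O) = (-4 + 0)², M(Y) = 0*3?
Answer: -2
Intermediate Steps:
M(Y) = 0
d(U, O) = 16 (d(U, O) = (-4)² = 16)
H = -2 (H = -2 + 0*16 = -2 + 0 = -2)
a(l) = 7 - 2*l
a(1)*M(1) + H = (7 - 2*1)*0 - 2 = (7 - 2)*0 - 2 = 5*0 - 2 = 0 - 2 = -2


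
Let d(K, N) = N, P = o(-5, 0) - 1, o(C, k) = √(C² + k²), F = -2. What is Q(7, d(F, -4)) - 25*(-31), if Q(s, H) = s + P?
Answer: 786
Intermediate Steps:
P = 4 (P = √((-5)² + 0²) - 1 = √(25 + 0) - 1 = √25 - 1 = 5 - 1 = 4)
Q(s, H) = 4 + s (Q(s, H) = s + 4 = 4 + s)
Q(7, d(F, -4)) - 25*(-31) = (4 + 7) - 25*(-31) = 11 + 775 = 786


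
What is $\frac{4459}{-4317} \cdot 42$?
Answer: $- \frac{62426}{1439} \approx -43.382$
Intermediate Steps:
$\frac{4459}{-4317} \cdot 42 = 4459 \left(- \frac{1}{4317}\right) 42 = \left(- \frac{4459}{4317}\right) 42 = - \frac{62426}{1439}$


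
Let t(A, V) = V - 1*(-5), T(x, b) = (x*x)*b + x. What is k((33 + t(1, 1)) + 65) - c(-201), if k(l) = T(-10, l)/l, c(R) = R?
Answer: 15647/52 ≈ 300.90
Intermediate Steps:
T(x, b) = x + b*x**2 (T(x, b) = x**2*b + x = b*x**2 + x = x + b*x**2)
t(A, V) = 5 + V (t(A, V) = V + 5 = 5 + V)
k(l) = (-10 + 100*l)/l (k(l) = (-10*(1 + l*(-10)))/l = (-10*(1 - 10*l))/l = (-10 + 100*l)/l)
k((33 + t(1, 1)) + 65) - c(-201) = (100 - 10/((33 + (5 + 1)) + 65)) - 1*(-201) = (100 - 10/((33 + 6) + 65)) + 201 = (100 - 10/(39 + 65)) + 201 = (100 - 10/104) + 201 = (100 - 10*1/104) + 201 = (100 - 5/52) + 201 = 5195/52 + 201 = 15647/52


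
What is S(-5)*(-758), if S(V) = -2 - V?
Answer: -2274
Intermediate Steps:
S(-5)*(-758) = (-2 - 1*(-5))*(-758) = (-2 + 5)*(-758) = 3*(-758) = -2274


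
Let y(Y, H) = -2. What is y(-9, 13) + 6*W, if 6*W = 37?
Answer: 35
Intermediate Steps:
W = 37/6 (W = (⅙)*37 = 37/6 ≈ 6.1667)
y(-9, 13) + 6*W = -2 + 6*(37/6) = -2 + 37 = 35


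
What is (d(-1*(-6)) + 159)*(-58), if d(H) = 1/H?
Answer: -27695/3 ≈ -9231.7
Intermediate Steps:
(d(-1*(-6)) + 159)*(-58) = (1/(-1*(-6)) + 159)*(-58) = (1/6 + 159)*(-58) = (⅙ + 159)*(-58) = (955/6)*(-58) = -27695/3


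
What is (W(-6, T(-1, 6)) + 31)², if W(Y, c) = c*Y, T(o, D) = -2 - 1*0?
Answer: 1849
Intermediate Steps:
T(o, D) = -2 (T(o, D) = -2 + 0 = -2)
W(Y, c) = Y*c
(W(-6, T(-1, 6)) + 31)² = (-6*(-2) + 31)² = (12 + 31)² = 43² = 1849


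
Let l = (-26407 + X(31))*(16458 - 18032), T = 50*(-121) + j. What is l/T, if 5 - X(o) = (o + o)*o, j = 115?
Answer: -44581976/5935 ≈ -7511.7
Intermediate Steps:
X(o) = 5 - 2*o² (X(o) = 5 - (o + o)*o = 5 - 2*o*o = 5 - 2*o²)
T = -5935 (T = 50*(-121) + 115 = -6050 + 115 = -5935)
l = 44581976 (l = (-26407 + (5 - 2*31²))*(16458 - 18032) = (-26407 + (5 - 2*961))*(-1574) = (-26407 + (5 - 1922))*(-1574) = (-26407 - 1917)*(-1574) = -28324*(-1574) = 44581976)
l/T = 44581976/(-5935) = 44581976*(-1/5935) = -44581976/5935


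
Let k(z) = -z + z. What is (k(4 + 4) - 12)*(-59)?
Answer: 708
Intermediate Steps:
k(z) = 0
(k(4 + 4) - 12)*(-59) = (0 - 12)*(-59) = -12*(-59) = 708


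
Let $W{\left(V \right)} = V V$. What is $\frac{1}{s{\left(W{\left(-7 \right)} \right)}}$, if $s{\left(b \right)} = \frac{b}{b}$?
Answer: $1$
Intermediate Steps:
$W{\left(V \right)} = V^{2}$
$s{\left(b \right)} = 1$
$\frac{1}{s{\left(W{\left(-7 \right)} \right)}} = 1^{-1} = 1$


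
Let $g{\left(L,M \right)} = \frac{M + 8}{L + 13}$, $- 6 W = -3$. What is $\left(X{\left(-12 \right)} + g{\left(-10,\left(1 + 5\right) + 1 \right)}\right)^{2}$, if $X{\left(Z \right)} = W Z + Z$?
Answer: $169$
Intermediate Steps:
$W = \frac{1}{2}$ ($W = \left(- \frac{1}{6}\right) \left(-3\right) = \frac{1}{2} \approx 0.5$)
$X{\left(Z \right)} = \frac{3 Z}{2}$ ($X{\left(Z \right)} = \frac{Z}{2} + Z = \frac{3 Z}{2}$)
$g{\left(L,M \right)} = \frac{8 + M}{13 + L}$
$\left(X{\left(-12 \right)} + g{\left(-10,\left(1 + 5\right) + 1 \right)}\right)^{2} = \left(\frac{3}{2} \left(-12\right) + \frac{8 + \left(\left(1 + 5\right) + 1\right)}{13 - 10}\right)^{2} = \left(-18 + \frac{8 + \left(6 + 1\right)}{3}\right)^{2} = \left(-18 + \frac{8 + 7}{3}\right)^{2} = \left(-18 + \frac{1}{3} \cdot 15\right)^{2} = \left(-18 + 5\right)^{2} = \left(-13\right)^{2} = 169$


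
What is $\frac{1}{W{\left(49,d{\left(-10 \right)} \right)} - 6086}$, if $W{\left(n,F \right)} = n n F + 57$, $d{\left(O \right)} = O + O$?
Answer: $- \frac{1}{54049} \approx -1.8502 \cdot 10^{-5}$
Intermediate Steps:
$d{\left(O \right)} = 2 O$
$W{\left(n,F \right)} = 57 + F n^{2}$ ($W{\left(n,F \right)} = n^{2} F + 57 = F n^{2} + 57 = 57 + F n^{2}$)
$\frac{1}{W{\left(49,d{\left(-10 \right)} \right)} - 6086} = \frac{1}{\left(57 + 2 \left(-10\right) 49^{2}\right) - 6086} = \frac{1}{\left(57 - 48020\right) - 6086} = \frac{1}{-47963 - 6086} = \frac{1}{-54049} = - \frac{1}{54049}$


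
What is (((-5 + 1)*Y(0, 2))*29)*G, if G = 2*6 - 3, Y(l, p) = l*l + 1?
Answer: -1044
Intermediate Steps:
Y(l, p) = 1 + l² (Y(l, p) = l² + 1 = 1 + l²)
G = 9 (G = 12 - 3 = 9)
(((-5 + 1)*Y(0, 2))*29)*G = (((-5 + 1)*(1 + 0²))*29)*9 = (-4*(1 + 0)*29)*9 = (-4*1*29)*9 = -4*29*9 = -116*9 = -1044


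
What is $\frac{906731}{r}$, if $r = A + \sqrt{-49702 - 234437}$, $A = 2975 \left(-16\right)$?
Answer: $- \frac{43160395600}{2266044139} - \frac{2720193 i \sqrt{31571}}{2266044139} \approx -19.047 - 0.21329 i$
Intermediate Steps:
$A = -47600$
$r = -47600 + 3 i \sqrt{31571}$ ($r = -47600 + \sqrt{-49702 - 234437} = -47600 + \sqrt{-284139} = -47600 + 3 i \sqrt{31571} \approx -47600.0 + 533.05 i$)
$\frac{906731}{r} = \frac{906731}{-47600 + 3 i \sqrt{31571}}$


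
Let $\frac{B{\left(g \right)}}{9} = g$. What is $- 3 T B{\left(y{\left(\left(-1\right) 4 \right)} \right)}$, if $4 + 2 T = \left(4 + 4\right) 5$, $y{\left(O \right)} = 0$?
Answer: $0$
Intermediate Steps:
$B{\left(g \right)} = 9 g$
$T = 18$ ($T = -2 + \frac{\left(4 + 4\right) 5}{2} = -2 + \frac{8 \cdot 5}{2} = -2 + \frac{1}{2} \cdot 40 = -2 + 20 = 18$)
$- 3 T B{\left(y{\left(\left(-1\right) 4 \right)} \right)} = \left(-3\right) 18 \cdot 9 \cdot 0 = \left(-54\right) 0 = 0$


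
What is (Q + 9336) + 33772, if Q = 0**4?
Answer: 43108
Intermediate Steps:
Q = 0
(Q + 9336) + 33772 = (0 + 9336) + 33772 = 9336 + 33772 = 43108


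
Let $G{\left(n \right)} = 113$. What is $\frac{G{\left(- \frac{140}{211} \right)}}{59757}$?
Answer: $\frac{113}{59757} \approx 0.001891$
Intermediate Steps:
$\frac{G{\left(- \frac{140}{211} \right)}}{59757} = \frac{113}{59757}$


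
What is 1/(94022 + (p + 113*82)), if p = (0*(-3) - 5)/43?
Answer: 43/4441379 ≈ 9.6817e-6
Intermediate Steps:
p = -5/43 (p = (0 - 5)*(1/43) = -5*1/43 = -5/43 ≈ -0.11628)
1/(94022 + (p + 113*82)) = 1/(94022 + (-5/43 + 113*82)) = 1/(94022 + (-5/43 + 9266)) = 1/(94022 + 398433/43) = 1/(4441379/43) = 43/4441379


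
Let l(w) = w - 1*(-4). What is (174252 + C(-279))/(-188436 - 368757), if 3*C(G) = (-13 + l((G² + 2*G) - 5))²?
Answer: -5971021117/1671579 ≈ -3572.1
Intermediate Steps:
l(w) = 4 + w (l(w) = w + 4 = 4 + w)
C(G) = (-14 + G² + 2*G)²/3 (C(G) = (-13 + (4 + ((G² + 2*G) - 5)))²/3 = (-13 + (4 + (-5 + G² + 2*G)))²/3 = (-13 + (-1 + G² + 2*G))²/3 = (-14 + G² + 2*G)²/3)
(174252 + C(-279))/(-188436 - 368757) = (174252 + (-14 + (-279)² + 2*(-279))²/3)/(-188436 - 368757) = (174252 + (-14 + 77841 - 558)²/3)/(-557193) = (174252 + (⅓)*77269²)*(-1/557193) = (174252 + (⅓)*5970498361)*(-1/557193) = (174252 + 5970498361/3)*(-1/557193) = (5971021117/3)*(-1/557193) = -5971021117/1671579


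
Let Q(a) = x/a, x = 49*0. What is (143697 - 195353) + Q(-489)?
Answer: -51656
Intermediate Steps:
x = 0
Q(a) = 0 (Q(a) = 0/a = 0)
(143697 - 195353) + Q(-489) = (143697 - 195353) + 0 = -51656 + 0 = -51656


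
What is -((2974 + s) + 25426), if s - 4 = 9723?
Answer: -38127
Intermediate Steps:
s = 9727 (s = 4 + 9723 = 9727)
-((2974 + s) + 25426) = -((2974 + 9727) + 25426) = -(12701 + 25426) = -1*38127 = -38127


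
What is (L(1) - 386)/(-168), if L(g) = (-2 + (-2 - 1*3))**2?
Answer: 337/168 ≈ 2.0060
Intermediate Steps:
L(g) = 49 (L(g) = (-2 + (-2 - 3))**2 = (-2 - 5)**2 = (-7)**2 = 49)
(L(1) - 386)/(-168) = (49 - 386)/(-168) = -1/168*(-337) = 337/168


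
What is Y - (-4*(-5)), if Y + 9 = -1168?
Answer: -1197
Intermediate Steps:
Y = -1177 (Y = -9 - 1168 = -1177)
Y - (-4*(-5)) = -1177 - (-4*(-5)) = -1177 - 20 = -1197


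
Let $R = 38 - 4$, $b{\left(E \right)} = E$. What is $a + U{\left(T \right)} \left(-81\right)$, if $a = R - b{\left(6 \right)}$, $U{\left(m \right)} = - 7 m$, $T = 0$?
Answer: $28$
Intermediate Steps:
$R = 34$ ($R = 38 - 4 = 34$)
$a = 28$ ($a = 34 - 6 = 28$)
$a + U{\left(T \right)} \left(-81\right) = 28 + \left(-7\right) 0 \left(-81\right) = 28 + 0 \left(-81\right) = 28 + 0 = 28$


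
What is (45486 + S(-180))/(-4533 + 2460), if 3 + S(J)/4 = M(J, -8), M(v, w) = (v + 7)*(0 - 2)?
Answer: -46858/2073 ≈ -22.604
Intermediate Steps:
M(v, w) = -14 - 2*v (M(v, w) = (7 + v)*(-2) = -14 - 2*v)
S(J) = -68 - 8*J (S(J) = -12 + 4*(-14 - 2*J) = -12 + (-56 - 8*J) = -68 - 8*J)
(45486 + S(-180))/(-4533 + 2460) = (45486 + (-68 - 8*(-180)))/(-4533 + 2460) = (45486 + (-68 + 1440))/(-2073) = (45486 + 1372)*(-1/2073) = 46858*(-1/2073) = -46858/2073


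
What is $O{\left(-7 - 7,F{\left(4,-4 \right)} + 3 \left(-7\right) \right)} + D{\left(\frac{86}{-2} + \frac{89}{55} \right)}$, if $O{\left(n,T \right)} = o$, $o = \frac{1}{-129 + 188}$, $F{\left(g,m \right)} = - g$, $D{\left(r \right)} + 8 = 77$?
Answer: $\frac{4072}{59} \approx 69.017$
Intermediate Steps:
$D{\left(r \right)} = 69$ ($D{\left(r \right)} = -8 + 77 = 69$)
$o = \frac{1}{59} \approx 0.016949$
$O{\left(n,T \right)} = \frac{1}{59}$
$O{\left(-7 - 7,F{\left(4,-4 \right)} + 3 \left(-7\right) \right)} + D{\left(\frac{86}{-2} + \frac{89}{55} \right)} = \frac{1}{59} + 69 = \frac{4072}{59}$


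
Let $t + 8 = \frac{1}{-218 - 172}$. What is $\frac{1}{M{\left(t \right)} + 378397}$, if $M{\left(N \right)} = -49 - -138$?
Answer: $\frac{1}{378486} \approx 2.6421 \cdot 10^{-6}$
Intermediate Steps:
$t = - \frac{3121}{390}$ ($t = -8 + \frac{1}{-218 - 172} = -8 + \frac{1}{-390} = -8 - \frac{1}{390} = - \frac{3121}{390} \approx -8.0026$)
$M{\left(N \right)} = 89$ ($M{\left(N \right)} = -49 + 138 = 89$)
$\frac{1}{M{\left(t \right)} + 378397} = \frac{1}{89 + 378397} = \frac{1}{378486}$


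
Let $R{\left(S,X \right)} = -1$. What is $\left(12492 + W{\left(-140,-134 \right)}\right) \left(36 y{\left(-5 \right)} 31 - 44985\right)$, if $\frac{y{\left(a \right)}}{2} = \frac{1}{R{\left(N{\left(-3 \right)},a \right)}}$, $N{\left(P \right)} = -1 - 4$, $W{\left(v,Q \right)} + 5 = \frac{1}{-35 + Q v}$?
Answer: $- \frac{11040235311492}{18725} \approx -5.896 \cdot 10^{8}$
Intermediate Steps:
$W{\left(v,Q \right)} = -5 + \frac{1}{-35 + Q v}$
$N{\left(P \right)} = -5$
$y{\left(a \right)} = -2$ ($y{\left(a \right)} = \frac{2}{-1} = 2 \left(-1\right) = -2$)
$\left(12492 + W{\left(-140,-134 \right)}\right) \left(36 y{\left(-5 \right)} 31 - 44985\right) = \left(12492 + \frac{176 - \left(-670\right) \left(-140\right)}{-35 - -18760}\right) \left(36 \left(-2\right) 31 - 44985\right) = \left(12492 + \frac{176 - 93800}{-35 + 18760}\right) \left(\left(-72\right) 31 - 44985\right) = \left(12492 + \frac{1}{18725} \left(-93624\right)\right) \left(-2232 - 44985\right) = \left(12492 + \frac{1}{18725} \left(-93624\right)\right) \left(-47217\right) = \left(12492 - \frac{93624}{18725}\right) \left(-47217\right) = \frac{233819076}{18725} \left(-47217\right) = - \frac{11040235311492}{18725}$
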